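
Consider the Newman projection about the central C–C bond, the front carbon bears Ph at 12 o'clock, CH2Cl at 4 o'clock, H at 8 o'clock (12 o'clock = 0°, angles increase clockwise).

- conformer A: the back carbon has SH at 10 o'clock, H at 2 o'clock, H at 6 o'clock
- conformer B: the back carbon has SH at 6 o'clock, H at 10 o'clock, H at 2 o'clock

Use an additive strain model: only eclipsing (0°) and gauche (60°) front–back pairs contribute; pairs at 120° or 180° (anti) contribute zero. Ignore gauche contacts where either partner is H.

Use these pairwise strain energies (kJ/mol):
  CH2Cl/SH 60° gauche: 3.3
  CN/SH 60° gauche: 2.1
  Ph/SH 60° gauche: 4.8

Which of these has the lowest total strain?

A (staggered): Ph–SH gauche; 4.8 = 4.8 kJ/mol.
B (staggered): CH2Cl–SH gauche; 3.3 = 3.3 kJ/mol.
B has the lowest total (3.3 kJ/mol).

B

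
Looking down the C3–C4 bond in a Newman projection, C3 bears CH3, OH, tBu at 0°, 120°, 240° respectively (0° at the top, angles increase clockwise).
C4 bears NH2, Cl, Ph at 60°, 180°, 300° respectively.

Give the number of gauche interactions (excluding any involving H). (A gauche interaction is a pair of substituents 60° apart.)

Non-H gauche pairs: CH3(0°)/NH2(60°); CH3(0°)/Ph(300°); OH(120°)/NH2(60°); OH(120°)/Cl(180°); tBu(240°)/Cl(180°); tBu(240°)/Ph(300°) — 6 interactions.

6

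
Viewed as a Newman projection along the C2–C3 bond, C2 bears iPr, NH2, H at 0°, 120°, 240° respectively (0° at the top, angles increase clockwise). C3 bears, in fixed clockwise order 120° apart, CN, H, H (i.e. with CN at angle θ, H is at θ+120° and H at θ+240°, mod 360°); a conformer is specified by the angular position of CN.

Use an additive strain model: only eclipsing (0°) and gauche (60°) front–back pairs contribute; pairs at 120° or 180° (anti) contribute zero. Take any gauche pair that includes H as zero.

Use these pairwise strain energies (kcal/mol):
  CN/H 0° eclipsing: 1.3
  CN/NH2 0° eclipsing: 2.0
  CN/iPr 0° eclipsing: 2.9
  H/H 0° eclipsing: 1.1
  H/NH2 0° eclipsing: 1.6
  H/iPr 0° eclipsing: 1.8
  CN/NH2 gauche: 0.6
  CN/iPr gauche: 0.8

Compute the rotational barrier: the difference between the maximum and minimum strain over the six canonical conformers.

5.0 kcal/mol

CN at 0° (eclipsed): iPr(0°)/CN(0°) eclipsed 2.9; NH2(120°)/H(120°) eclipsed 1.6; H(240°)/H(240°) eclipsed 1.1 → 5.6 kcal/mol.
CN at 60° (staggered): iPr(0°)/CN(60°) gauche 0.8; NH2(120°)/CN(60°) gauche 0.6 → 1.4 kcal/mol.
CN at 120° (eclipsed): iPr(0°)/H(0°) eclipsed 1.8; NH2(120°)/CN(120°) eclipsed 2.0; H(240°)/H(240°) eclipsed 1.1 → 4.9 kcal/mol.
CN at 180° (staggered): NH2(120°)/CN(180°) gauche 0.6 → 0.6 kcal/mol.
CN at 240° (eclipsed): iPr(0°)/H(0°) eclipsed 1.8; NH2(120°)/H(120°) eclipsed 1.6; H(240°)/CN(240°) eclipsed 1.3 → 4.7 kcal/mol.
CN at 300° (staggered): iPr(0°)/CN(300°) gauche 0.8 → 0.8 kcal/mol.
Max at 0° (5.6 kcal/mol), min at 180° (0.6 kcal/mol); barrier = 5.0 kcal/mol.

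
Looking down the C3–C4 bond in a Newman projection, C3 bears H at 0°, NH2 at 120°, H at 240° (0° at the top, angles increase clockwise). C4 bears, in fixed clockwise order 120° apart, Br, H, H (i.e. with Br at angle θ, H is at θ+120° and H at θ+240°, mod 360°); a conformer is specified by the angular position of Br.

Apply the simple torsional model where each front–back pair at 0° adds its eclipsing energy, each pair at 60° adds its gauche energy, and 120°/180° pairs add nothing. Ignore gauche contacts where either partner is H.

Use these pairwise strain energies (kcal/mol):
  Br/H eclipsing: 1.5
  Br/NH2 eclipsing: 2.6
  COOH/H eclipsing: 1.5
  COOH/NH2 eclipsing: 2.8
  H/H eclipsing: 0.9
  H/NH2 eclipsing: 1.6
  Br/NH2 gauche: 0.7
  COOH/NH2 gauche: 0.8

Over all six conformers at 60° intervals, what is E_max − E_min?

4.4 kcal/mol

Br at 0° is eclipsed. H at 0° is eclipsed with Br at 0° (1.5); NH2 at 120° is eclipsed with H at 120° (1.6); H at 240° is eclipsed with H at 240° (0.9). Total 4.0 kcal/mol.
Br at 60° is staggered. NH2 at 120° is gauche with Br at 60° (0.7). Total 0.7 kcal/mol.
Br at 120° is eclipsed. H at 0° is eclipsed with H at 0° (0.9); NH2 at 120° is eclipsed with Br at 120° (2.6); H at 240° is eclipsed with H at 240° (0.9). Total 4.4 kcal/mol.
Br at 180° is staggered. NH2 at 120° is gauche with Br at 180° (0.7). Total 0.7 kcal/mol.
Br at 240° is eclipsed. H at 0° is eclipsed with H at 0° (0.9); NH2 at 120° is eclipsed with H at 120° (1.6); H at 240° is eclipsed with Br at 240° (1.5). Total 4.0 kcal/mol.
Br at 300° (staggered): no non-H gauche contacts → 0.0 kcal/mol.
Max at 120° (4.4 kcal/mol), min at 300° (0.0 kcal/mol); barrier = 4.4 kcal/mol.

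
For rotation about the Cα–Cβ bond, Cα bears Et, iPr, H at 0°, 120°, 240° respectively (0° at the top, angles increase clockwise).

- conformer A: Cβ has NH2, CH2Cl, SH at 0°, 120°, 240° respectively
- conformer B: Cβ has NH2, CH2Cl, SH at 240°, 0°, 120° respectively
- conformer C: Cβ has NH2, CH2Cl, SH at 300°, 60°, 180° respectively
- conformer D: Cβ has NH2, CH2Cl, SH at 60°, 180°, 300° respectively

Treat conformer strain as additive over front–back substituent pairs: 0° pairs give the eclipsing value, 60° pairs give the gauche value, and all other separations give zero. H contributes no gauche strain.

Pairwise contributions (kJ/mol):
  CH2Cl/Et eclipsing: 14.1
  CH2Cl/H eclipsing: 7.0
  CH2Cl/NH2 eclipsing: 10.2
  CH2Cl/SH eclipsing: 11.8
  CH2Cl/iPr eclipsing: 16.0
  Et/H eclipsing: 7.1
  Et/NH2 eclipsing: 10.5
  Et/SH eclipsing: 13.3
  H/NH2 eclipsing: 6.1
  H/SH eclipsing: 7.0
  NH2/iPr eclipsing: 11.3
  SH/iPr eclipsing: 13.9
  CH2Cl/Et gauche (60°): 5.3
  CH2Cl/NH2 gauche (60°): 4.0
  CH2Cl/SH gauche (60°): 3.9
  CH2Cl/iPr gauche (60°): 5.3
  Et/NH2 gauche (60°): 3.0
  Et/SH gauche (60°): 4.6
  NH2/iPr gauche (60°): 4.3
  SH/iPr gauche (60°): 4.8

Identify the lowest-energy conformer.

A (eclipsed): Et(0°)/NH2(0°) eclipsed 10.5; iPr(120°)/CH2Cl(120°) eclipsed 16.0; H(240°)/SH(240°) eclipsed 7.0 → 33.5 kJ/mol.
B (eclipsed): Et(0°)/CH2Cl(0°) eclipsed 14.1; iPr(120°)/SH(120°) eclipsed 13.9; H(240°)/NH2(240°) eclipsed 6.1 → 34.1 kJ/mol.
C (staggered): Et(0°)/NH2(300°) gauche 3.0; Et(0°)/CH2Cl(60°) gauche 5.3; iPr(120°)/CH2Cl(60°) gauche 5.3; iPr(120°)/SH(180°) gauche 4.8 → 18.4 kJ/mol.
D (staggered): Et(0°)/NH2(60°) gauche 3.0; Et(0°)/SH(300°) gauche 4.6; iPr(120°)/NH2(60°) gauche 4.3; iPr(120°)/CH2Cl(180°) gauche 5.3 → 17.2 kJ/mol.
D has the lowest total (17.2 kJ/mol).

D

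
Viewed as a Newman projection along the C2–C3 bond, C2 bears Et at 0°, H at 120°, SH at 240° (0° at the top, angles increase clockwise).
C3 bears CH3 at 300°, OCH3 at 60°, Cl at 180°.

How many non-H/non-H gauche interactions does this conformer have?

4

Non-H gauche pairs: Et(0°)/CH3(300°); Et(0°)/OCH3(60°); SH(240°)/CH3(300°); SH(240°)/Cl(180°) — 4 interactions.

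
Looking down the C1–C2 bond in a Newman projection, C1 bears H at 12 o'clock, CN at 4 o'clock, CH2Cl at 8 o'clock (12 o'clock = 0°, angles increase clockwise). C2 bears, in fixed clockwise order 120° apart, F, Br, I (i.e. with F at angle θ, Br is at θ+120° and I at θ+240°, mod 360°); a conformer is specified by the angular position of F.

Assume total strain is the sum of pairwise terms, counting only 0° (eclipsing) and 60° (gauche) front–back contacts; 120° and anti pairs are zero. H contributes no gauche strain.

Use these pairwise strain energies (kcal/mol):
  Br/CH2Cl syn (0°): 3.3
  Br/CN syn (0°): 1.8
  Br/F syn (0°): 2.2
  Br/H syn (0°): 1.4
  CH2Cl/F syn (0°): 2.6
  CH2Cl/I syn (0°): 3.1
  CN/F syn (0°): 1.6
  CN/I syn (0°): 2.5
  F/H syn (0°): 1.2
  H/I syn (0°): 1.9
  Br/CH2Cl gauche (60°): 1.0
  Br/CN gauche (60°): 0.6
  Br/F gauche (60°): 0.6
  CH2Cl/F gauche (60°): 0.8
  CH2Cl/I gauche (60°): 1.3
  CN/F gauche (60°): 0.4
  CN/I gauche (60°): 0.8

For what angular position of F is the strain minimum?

F at 0° (eclipsed): H–F eclipsed, CN–Br eclipsed, CH2Cl–I eclipsed; 1.2 + 1.8 + 3.1 = 6.1 kcal/mol.
F at 60° (staggered): CN–F gauche, CN–Br gauche, CH2Cl–Br gauche, CH2Cl–I gauche; 0.4 + 0.6 + 1.0 + 1.3 = 3.3 kcal/mol.
F at 120° (eclipsed): H–I eclipsed, CN–F eclipsed, CH2Cl–Br eclipsed; 1.9 + 1.6 + 3.3 = 6.8 kcal/mol.
F at 180° (staggered): CN–F gauche, CN–I gauche, CH2Cl–F gauche, CH2Cl–Br gauche; 0.4 + 0.8 + 0.8 + 1.0 = 3.0 kcal/mol.
F at 240° (eclipsed): H–Br eclipsed, CN–I eclipsed, CH2Cl–F eclipsed; 1.4 + 2.5 + 2.6 = 6.5 kcal/mol.
F at 300° (staggered): CN–Br gauche, CN–I gauche, CH2Cl–F gauche, CH2Cl–I gauche; 0.6 + 0.8 + 0.8 + 1.3 = 3.5 kcal/mol.
The minimum (3.0 kcal/mol) occurs with F at 180°.

180°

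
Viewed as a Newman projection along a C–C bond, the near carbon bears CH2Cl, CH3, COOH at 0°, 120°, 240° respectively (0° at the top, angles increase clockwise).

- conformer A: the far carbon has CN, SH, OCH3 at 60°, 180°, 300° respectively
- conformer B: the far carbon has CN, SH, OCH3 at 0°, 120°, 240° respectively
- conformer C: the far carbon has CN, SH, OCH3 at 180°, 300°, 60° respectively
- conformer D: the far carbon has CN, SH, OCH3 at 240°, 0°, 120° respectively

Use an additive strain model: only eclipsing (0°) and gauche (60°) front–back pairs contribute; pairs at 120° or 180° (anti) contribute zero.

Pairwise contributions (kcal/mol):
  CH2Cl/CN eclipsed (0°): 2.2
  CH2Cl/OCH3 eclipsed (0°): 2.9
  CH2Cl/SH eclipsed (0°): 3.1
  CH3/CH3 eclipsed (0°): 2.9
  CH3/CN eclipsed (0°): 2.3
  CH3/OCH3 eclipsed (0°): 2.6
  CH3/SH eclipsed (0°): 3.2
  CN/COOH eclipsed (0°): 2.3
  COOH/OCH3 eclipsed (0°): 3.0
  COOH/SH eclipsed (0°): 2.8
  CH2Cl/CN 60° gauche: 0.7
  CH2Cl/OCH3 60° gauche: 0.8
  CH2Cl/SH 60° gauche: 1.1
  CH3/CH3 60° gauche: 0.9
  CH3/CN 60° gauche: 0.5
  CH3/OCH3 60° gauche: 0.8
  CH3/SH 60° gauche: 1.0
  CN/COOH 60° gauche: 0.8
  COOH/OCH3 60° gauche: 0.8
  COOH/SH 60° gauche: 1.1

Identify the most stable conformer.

A is staggered. CH2Cl at 0° is gauche with CN at 60° (0.7); CH2Cl at 0° is gauche with OCH3 at 300° (0.8); CH3 at 120° is gauche with CN at 60° (0.5); CH3 at 120° is gauche with SH at 180° (1.0); COOH at 240° is gauche with SH at 180° (1.1); COOH at 240° is gauche with OCH3 at 300° (0.8). Total 4.9 kcal/mol.
B is eclipsed. CH2Cl at 0° is eclipsed with CN at 0° (2.2); CH3 at 120° is eclipsed with SH at 120° (3.2); COOH at 240° is eclipsed with OCH3 at 240° (3.0). Total 8.4 kcal/mol.
C is staggered. CH2Cl at 0° is gauche with SH at 300° (1.1); CH2Cl at 0° is gauche with OCH3 at 60° (0.8); CH3 at 120° is gauche with CN at 180° (0.5); CH3 at 120° is gauche with OCH3 at 60° (0.8); COOH at 240° is gauche with CN at 180° (0.8); COOH at 240° is gauche with SH at 300° (1.1). Total 5.1 kcal/mol.
D is eclipsed. CH2Cl at 0° is eclipsed with SH at 0° (3.1); CH3 at 120° is eclipsed with OCH3 at 120° (2.6); COOH at 240° is eclipsed with CN at 240° (2.3). Total 8.0 kcal/mol.
A has the lowest total (4.9 kcal/mol).

A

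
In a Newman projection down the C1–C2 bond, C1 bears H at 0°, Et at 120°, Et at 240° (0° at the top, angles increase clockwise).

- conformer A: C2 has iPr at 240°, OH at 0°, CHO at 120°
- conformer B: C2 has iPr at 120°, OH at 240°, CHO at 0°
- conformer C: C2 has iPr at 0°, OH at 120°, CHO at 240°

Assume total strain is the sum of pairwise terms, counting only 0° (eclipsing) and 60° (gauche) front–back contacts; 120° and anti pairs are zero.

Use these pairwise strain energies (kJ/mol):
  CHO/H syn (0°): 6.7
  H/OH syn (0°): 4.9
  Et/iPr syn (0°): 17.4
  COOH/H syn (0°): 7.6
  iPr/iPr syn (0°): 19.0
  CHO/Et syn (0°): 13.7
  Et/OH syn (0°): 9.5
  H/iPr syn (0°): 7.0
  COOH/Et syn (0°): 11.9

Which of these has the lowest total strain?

A is eclipsed. H at 0° is eclipsed with OH at 0° (4.9); Et at 120° is eclipsed with CHO at 120° (13.7); Et at 240° is eclipsed with iPr at 240° (17.4). Total 36.0 kJ/mol.
B is eclipsed. H at 0° is eclipsed with CHO at 0° (6.7); Et at 120° is eclipsed with iPr at 120° (17.4); Et at 240° is eclipsed with OH at 240° (9.5). Total 33.6 kJ/mol.
C is eclipsed. H at 0° is eclipsed with iPr at 0° (7.0); Et at 120° is eclipsed with OH at 120° (9.5); Et at 240° is eclipsed with CHO at 240° (13.7). Total 30.2 kJ/mol.
C has the lowest total (30.2 kJ/mol).

C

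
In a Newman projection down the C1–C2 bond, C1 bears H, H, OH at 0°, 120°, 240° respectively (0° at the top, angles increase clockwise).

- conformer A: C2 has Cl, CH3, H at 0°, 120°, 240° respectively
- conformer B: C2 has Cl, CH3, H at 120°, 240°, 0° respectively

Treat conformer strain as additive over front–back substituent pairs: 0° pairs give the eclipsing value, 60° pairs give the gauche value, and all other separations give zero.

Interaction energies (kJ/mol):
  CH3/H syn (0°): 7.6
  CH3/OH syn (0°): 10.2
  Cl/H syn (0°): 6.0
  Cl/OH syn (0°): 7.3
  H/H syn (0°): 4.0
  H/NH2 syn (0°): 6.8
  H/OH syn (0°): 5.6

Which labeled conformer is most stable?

A (eclipsed): H(0°)/Cl(0°) eclipsed 6.0; H(120°)/CH3(120°) eclipsed 7.6; OH(240°)/H(240°) eclipsed 5.6 → 19.2 kJ/mol.
B (eclipsed): H(0°)/H(0°) eclipsed 4.0; H(120°)/Cl(120°) eclipsed 6.0; OH(240°)/CH3(240°) eclipsed 10.2 → 20.2 kJ/mol.
A has the lowest total (19.2 kJ/mol).

A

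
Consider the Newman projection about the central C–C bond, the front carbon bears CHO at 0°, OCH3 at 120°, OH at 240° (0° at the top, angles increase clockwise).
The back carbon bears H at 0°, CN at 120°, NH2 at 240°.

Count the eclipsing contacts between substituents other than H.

Non-H eclipsing pairs: OCH3(120°)/CN(120°); OH(240°)/NH2(240°) — 2 interactions.

2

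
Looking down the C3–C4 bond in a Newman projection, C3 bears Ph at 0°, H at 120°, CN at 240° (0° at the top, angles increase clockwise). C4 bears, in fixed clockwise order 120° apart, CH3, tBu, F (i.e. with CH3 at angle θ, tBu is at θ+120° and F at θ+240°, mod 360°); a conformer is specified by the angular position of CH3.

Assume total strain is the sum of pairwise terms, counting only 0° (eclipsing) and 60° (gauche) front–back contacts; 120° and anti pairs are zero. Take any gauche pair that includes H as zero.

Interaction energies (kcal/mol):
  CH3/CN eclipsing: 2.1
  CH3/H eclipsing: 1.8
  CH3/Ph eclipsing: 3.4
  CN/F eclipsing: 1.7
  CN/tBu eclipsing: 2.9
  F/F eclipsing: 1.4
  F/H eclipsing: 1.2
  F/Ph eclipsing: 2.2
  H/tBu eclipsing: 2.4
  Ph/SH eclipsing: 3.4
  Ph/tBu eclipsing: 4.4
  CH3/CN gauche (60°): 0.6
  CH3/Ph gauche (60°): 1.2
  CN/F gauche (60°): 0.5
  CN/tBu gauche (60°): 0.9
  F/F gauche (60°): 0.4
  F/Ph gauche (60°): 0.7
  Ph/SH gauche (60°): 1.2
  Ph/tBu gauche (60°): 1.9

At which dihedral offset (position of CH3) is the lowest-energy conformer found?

CH3 at 0° (eclipsed): Ph–CH3 eclipsed, H–tBu eclipsed, CN–F eclipsed; 3.4 + 2.4 + 1.7 = 7.5 kcal/mol.
CH3 at 60° (staggered): Ph–CH3 gauche, Ph–F gauche, CN–tBu gauche, CN–F gauche; 1.2 + 0.7 + 0.9 + 0.5 = 3.3 kcal/mol.
CH3 at 120° (eclipsed): Ph–F eclipsed, H–CH3 eclipsed, CN–tBu eclipsed; 2.2 + 1.8 + 2.9 = 6.9 kcal/mol.
CH3 at 180° (staggered): Ph–tBu gauche, Ph–F gauche, CN–CH3 gauche, CN–tBu gauche; 1.9 + 0.7 + 0.6 + 0.9 = 4.1 kcal/mol.
CH3 at 240° (eclipsed): Ph–tBu eclipsed, H–F eclipsed, CN–CH3 eclipsed; 4.4 + 1.2 + 2.1 = 7.7 kcal/mol.
CH3 at 300° (staggered): Ph–CH3 gauche, Ph–tBu gauche, CN–CH3 gauche, CN–F gauche; 1.2 + 1.9 + 0.6 + 0.5 = 4.2 kcal/mol.
The minimum (3.3 kcal/mol) occurs with CH3 at 60°.

60°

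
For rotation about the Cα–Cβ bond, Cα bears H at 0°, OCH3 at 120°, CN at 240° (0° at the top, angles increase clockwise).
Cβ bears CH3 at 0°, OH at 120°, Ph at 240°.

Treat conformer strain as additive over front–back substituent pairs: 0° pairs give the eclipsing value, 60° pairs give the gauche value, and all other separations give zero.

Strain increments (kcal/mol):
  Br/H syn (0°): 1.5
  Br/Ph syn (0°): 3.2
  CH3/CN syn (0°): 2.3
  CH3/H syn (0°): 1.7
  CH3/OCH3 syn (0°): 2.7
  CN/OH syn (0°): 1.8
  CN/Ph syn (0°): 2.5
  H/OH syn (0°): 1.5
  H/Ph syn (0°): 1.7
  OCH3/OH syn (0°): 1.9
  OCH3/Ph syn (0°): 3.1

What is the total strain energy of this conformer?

This conformer is eclipsed. H at 0° is eclipsed with CH3 at 0° (1.7); OCH3 at 120° is eclipsed with OH at 120° (1.9); CN at 240° is eclipsed with Ph at 240° (2.5). Total 6.1 kcal/mol.

6.1 kcal/mol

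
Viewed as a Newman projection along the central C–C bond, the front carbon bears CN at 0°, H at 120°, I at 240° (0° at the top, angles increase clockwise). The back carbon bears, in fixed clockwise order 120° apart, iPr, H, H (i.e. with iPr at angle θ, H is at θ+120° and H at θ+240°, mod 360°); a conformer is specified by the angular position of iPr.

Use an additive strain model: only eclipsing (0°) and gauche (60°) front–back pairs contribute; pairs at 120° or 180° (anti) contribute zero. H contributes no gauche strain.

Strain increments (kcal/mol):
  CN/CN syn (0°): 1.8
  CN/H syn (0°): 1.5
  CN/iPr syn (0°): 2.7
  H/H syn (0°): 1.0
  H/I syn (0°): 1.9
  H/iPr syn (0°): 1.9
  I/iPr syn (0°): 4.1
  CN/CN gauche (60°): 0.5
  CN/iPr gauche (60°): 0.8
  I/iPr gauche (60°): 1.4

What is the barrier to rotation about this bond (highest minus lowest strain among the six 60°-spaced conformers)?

iPr at 0° (eclipsed): CN(0°)/iPr(0°) eclipsed 2.7; H(120°)/H(120°) eclipsed 1.0; I(240°)/H(240°) eclipsed 1.9 → 5.6 kcal/mol.
iPr at 60° (staggered): CN(0°)/iPr(60°) gauche 0.8 → 0.8 kcal/mol.
iPr at 120° (eclipsed): CN(0°)/H(0°) eclipsed 1.5; H(120°)/iPr(120°) eclipsed 1.9; I(240°)/H(240°) eclipsed 1.9 → 5.3 kcal/mol.
iPr at 180° (staggered): I(240°)/iPr(180°) gauche 1.4 → 1.4 kcal/mol.
iPr at 240° (eclipsed): CN(0°)/H(0°) eclipsed 1.5; H(120°)/H(120°) eclipsed 1.0; I(240°)/iPr(240°) eclipsed 4.1 → 6.6 kcal/mol.
iPr at 300° (staggered): CN(0°)/iPr(300°) gauche 0.8; I(240°)/iPr(300°) gauche 1.4 → 2.2 kcal/mol.
Max at 240° (6.6 kcal/mol), min at 60° (0.8 kcal/mol); barrier = 5.8 kcal/mol.

5.8 kcal/mol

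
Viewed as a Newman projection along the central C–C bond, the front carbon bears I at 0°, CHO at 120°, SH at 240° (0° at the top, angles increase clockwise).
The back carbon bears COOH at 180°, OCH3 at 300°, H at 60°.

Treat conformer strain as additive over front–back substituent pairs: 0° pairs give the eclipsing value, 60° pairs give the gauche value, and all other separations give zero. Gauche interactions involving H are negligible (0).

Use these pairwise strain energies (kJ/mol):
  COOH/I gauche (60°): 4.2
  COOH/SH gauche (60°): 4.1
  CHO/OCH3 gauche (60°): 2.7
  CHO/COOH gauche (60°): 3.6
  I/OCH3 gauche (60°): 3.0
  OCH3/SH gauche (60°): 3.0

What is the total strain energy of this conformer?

13.7 kJ/mol

This conformer (staggered): I(0°)/OCH3(300°) gauche 3.0; CHO(120°)/COOH(180°) gauche 3.6; SH(240°)/COOH(180°) gauche 4.1; SH(240°)/OCH3(300°) gauche 3.0 → 13.7 kJ/mol.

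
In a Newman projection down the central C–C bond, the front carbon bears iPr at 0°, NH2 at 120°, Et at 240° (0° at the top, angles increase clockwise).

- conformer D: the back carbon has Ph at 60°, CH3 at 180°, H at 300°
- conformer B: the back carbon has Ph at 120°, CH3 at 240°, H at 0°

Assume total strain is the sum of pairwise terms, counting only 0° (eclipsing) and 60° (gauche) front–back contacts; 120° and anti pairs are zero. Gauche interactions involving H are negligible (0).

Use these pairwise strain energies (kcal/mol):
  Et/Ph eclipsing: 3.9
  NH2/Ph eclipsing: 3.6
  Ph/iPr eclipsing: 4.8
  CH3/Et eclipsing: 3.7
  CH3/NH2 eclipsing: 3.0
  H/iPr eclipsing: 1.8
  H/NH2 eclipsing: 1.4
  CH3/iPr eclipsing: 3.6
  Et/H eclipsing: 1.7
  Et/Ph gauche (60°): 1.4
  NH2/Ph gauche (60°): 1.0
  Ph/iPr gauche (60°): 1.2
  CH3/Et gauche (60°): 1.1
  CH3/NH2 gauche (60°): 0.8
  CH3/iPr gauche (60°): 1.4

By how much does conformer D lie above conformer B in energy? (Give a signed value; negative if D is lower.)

D (staggered): iPr(0°)/Ph(60°) gauche 1.2; NH2(120°)/Ph(60°) gauche 1.0; NH2(120°)/CH3(180°) gauche 0.8; Et(240°)/CH3(180°) gauche 1.1 → 4.1 kcal/mol.
B (eclipsed): iPr(0°)/H(0°) eclipsed 1.8; NH2(120°)/Ph(120°) eclipsed 3.6; Et(240°)/CH3(240°) eclipsed 3.7 → 9.1 kcal/mol.
E(D) − E(B) = 4.1 − 9.1 = -5.0 kcal/mol.

-5.0 kcal/mol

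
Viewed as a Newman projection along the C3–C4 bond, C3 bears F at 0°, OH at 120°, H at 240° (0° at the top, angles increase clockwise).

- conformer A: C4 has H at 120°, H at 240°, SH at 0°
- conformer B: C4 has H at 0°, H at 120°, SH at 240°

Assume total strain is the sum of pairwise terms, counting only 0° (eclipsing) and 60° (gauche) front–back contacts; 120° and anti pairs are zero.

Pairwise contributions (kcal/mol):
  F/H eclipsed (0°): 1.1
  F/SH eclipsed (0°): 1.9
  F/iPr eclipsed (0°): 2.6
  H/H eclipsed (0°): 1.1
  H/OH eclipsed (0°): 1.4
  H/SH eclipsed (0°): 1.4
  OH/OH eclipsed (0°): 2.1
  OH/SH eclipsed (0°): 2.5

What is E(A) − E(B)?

A (eclipsed): F–SH eclipsed, OH–H eclipsed, H–H eclipsed; 1.9 + 1.4 + 1.1 = 4.4 kcal/mol.
B (eclipsed): F–H eclipsed, OH–H eclipsed, H–SH eclipsed; 1.1 + 1.4 + 1.4 = 3.9 kcal/mol.
E(A) − E(B) = 4.4 − 3.9 = +0.5 kcal/mol.

+0.5 kcal/mol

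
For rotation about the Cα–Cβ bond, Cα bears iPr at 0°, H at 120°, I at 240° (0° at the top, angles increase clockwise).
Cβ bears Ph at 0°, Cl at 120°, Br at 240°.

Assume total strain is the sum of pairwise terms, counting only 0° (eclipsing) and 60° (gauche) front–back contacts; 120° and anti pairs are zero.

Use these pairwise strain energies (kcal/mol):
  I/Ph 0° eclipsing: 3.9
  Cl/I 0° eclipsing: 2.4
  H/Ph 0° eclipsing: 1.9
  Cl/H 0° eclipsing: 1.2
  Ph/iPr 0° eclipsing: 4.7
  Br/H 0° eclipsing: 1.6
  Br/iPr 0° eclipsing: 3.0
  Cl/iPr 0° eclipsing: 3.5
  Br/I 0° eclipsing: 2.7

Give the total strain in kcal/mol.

8.6 kcal/mol

This conformer (eclipsed): iPr–Ph eclipsed, H–Cl eclipsed, I–Br eclipsed; 4.7 + 1.2 + 2.7 = 8.6 kcal/mol.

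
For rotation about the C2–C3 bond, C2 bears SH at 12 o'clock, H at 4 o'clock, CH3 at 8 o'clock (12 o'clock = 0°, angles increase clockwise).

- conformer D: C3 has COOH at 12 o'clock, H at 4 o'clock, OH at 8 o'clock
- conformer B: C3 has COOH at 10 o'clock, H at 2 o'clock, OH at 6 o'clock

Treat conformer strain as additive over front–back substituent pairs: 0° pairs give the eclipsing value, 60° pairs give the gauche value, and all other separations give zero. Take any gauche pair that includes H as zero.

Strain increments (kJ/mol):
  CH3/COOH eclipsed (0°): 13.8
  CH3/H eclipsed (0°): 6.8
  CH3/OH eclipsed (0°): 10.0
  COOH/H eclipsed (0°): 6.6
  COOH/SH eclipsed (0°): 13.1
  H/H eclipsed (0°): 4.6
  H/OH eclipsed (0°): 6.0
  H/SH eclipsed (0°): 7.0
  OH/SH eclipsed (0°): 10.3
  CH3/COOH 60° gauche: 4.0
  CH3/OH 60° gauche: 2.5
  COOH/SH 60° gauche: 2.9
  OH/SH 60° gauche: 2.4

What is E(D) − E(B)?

+18.3 kJ/mol

D (eclipsed): SH(0°)/COOH(0°) eclipsed 13.1; H(120°)/H(120°) eclipsed 4.6; CH3(240°)/OH(240°) eclipsed 10.0 → 27.7 kJ/mol.
B (staggered): SH(0°)/COOH(300°) gauche 2.9; CH3(240°)/COOH(300°) gauche 4.0; CH3(240°)/OH(180°) gauche 2.5 → 9.4 kJ/mol.
E(D) − E(B) = 27.7 − 9.4 = +18.3 kJ/mol.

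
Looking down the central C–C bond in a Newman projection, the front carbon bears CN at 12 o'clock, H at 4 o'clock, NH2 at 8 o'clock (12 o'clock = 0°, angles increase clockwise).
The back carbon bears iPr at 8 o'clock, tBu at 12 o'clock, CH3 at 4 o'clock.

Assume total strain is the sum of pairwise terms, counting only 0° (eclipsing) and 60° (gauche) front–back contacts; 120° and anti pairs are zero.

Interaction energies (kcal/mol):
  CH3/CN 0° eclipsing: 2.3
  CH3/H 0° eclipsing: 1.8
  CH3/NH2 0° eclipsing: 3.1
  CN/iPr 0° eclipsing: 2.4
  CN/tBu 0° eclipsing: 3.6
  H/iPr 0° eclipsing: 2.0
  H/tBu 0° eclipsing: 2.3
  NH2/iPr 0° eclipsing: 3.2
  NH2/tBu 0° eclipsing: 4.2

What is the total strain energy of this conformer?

This conformer is eclipsed. CN at 0° is eclipsed with tBu at 0° (3.6); H at 120° is eclipsed with CH3 at 120° (1.8); NH2 at 240° is eclipsed with iPr at 240° (3.2). Total 8.6 kcal/mol.

8.6 kcal/mol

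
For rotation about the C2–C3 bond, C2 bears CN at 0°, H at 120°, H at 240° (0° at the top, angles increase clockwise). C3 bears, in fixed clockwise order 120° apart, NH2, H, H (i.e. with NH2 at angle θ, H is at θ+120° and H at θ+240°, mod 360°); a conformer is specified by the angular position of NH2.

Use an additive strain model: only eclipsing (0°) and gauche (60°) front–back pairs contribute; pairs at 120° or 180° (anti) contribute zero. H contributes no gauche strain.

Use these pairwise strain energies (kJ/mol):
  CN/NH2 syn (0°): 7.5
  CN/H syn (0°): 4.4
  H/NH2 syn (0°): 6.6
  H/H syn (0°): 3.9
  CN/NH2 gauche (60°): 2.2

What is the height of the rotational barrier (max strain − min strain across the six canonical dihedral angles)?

15.3 kJ/mol

NH2 at 0° (eclipsed): CN–NH2 eclipsed, H–H eclipsed, H–H eclipsed; 7.5 + 3.9 + 3.9 = 15.3 kJ/mol.
NH2 at 60° (staggered): CN–NH2 gauche; 2.2 = 2.2 kJ/mol.
NH2 at 120° (eclipsed): CN–H eclipsed, H–NH2 eclipsed, H–H eclipsed; 4.4 + 6.6 + 3.9 = 14.9 kJ/mol.
NH2 at 180° (staggered): no non-H gauche contacts → 0.0 kJ/mol.
NH2 at 240° (eclipsed): CN–H eclipsed, H–H eclipsed, H–NH2 eclipsed; 4.4 + 3.9 + 6.6 = 14.9 kJ/mol.
NH2 at 300° (staggered): CN–NH2 gauche; 2.2 = 2.2 kJ/mol.
Max at 0° (15.3 kJ/mol), min at 180° (0.0 kJ/mol); barrier = 15.3 kJ/mol.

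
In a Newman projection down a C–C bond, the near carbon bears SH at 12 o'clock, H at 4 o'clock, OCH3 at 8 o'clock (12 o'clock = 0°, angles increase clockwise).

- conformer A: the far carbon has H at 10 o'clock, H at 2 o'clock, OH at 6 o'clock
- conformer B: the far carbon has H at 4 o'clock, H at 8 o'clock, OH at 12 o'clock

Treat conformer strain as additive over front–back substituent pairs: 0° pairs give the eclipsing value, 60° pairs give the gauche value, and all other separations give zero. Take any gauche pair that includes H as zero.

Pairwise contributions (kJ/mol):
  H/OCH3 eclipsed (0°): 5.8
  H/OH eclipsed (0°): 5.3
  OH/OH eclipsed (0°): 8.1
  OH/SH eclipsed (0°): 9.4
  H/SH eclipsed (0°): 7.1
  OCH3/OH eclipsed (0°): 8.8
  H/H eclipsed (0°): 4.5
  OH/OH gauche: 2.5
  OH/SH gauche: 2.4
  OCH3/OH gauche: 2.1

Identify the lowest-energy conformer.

A

A (staggered): OCH3(240°)/OH(180°) gauche 2.1 → 2.1 kJ/mol.
B (eclipsed): SH(0°)/OH(0°) eclipsed 9.4; H(120°)/H(120°) eclipsed 4.5; OCH3(240°)/H(240°) eclipsed 5.8 → 19.7 kJ/mol.
A has the lowest total (2.1 kJ/mol).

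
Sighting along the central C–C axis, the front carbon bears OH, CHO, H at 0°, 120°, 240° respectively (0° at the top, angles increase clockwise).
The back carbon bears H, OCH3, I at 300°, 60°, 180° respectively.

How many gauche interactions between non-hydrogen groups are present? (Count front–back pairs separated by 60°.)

Non-H gauche pairs: OH(0°)/OCH3(60°); CHO(120°)/OCH3(60°); CHO(120°)/I(180°) — 3 interactions.

3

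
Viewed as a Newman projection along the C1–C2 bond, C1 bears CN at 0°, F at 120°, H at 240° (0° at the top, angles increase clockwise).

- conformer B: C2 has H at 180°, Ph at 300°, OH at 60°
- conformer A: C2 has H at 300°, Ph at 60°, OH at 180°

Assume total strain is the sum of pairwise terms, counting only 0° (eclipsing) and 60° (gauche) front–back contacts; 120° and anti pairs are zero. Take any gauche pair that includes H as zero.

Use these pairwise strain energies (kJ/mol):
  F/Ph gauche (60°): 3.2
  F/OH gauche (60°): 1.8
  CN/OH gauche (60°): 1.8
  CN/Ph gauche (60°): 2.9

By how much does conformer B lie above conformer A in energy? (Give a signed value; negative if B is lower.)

B (staggered): CN(0°)/Ph(300°) gauche 2.9; CN(0°)/OH(60°) gauche 1.8; F(120°)/OH(60°) gauche 1.8 → 6.5 kJ/mol.
A (staggered): CN(0°)/Ph(60°) gauche 2.9; F(120°)/Ph(60°) gauche 3.2; F(120°)/OH(180°) gauche 1.8 → 7.9 kJ/mol.
E(B) − E(A) = 6.5 − 7.9 = -1.4 kJ/mol.

-1.4 kJ/mol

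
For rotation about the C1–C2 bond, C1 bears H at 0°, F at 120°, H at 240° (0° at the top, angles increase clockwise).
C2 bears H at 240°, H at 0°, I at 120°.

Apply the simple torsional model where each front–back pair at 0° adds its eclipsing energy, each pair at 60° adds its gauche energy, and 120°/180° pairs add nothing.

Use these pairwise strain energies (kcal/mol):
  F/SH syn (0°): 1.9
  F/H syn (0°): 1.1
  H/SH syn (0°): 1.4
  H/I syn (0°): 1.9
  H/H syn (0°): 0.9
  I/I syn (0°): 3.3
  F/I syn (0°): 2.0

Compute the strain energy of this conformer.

This conformer (eclipsed): H–H eclipsed, F–I eclipsed, H–H eclipsed; 0.9 + 2.0 + 0.9 = 3.8 kcal/mol.

3.8 kcal/mol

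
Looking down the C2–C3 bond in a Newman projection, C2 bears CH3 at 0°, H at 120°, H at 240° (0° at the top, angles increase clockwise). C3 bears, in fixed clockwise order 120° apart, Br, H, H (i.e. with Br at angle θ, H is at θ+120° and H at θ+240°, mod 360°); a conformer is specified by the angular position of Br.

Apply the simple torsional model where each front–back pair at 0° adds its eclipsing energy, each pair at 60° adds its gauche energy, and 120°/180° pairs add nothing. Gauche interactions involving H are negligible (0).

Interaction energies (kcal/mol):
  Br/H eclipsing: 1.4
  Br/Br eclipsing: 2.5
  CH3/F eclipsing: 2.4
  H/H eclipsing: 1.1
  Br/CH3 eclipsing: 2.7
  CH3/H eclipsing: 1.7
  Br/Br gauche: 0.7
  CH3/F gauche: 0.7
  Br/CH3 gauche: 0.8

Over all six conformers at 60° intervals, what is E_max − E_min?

4.9 kcal/mol

Br at 0° is eclipsed. CH3 at 0° is eclipsed with Br at 0° (2.7); H at 120° is eclipsed with H at 120° (1.1); H at 240° is eclipsed with H at 240° (1.1). Total 4.9 kcal/mol.
Br at 60° is staggered. CH3 at 0° is gauche with Br at 60° (0.8). Total 0.8 kcal/mol.
Br at 120° is eclipsed. CH3 at 0° is eclipsed with H at 0° (1.7); H at 120° is eclipsed with Br at 120° (1.4); H at 240° is eclipsed with H at 240° (1.1). Total 4.2 kcal/mol.
Br at 180° (staggered): no non-H gauche contacts → 0.0 kcal/mol.
Br at 240° is eclipsed. CH3 at 0° is eclipsed with H at 0° (1.7); H at 120° is eclipsed with H at 120° (1.1); H at 240° is eclipsed with Br at 240° (1.4). Total 4.2 kcal/mol.
Br at 300° is staggered. CH3 at 0° is gauche with Br at 300° (0.8). Total 0.8 kcal/mol.
Max at 0° (4.9 kcal/mol), min at 180° (0.0 kcal/mol); barrier = 4.9 kcal/mol.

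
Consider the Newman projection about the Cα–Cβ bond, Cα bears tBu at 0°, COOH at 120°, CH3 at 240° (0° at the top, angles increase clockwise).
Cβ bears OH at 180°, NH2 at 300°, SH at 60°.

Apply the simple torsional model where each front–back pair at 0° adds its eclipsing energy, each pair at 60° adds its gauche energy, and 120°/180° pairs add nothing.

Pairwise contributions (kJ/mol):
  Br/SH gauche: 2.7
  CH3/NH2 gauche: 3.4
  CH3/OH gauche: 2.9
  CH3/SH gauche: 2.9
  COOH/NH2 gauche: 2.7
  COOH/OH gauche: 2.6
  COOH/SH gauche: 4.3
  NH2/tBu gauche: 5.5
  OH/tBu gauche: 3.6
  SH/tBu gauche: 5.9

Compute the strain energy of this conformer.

24.6 kJ/mol

This conformer (staggered): tBu–NH2 gauche, tBu–SH gauche, COOH–OH gauche, COOH–SH gauche, CH3–OH gauche, CH3–NH2 gauche; 5.5 + 5.9 + 2.6 + 4.3 + 2.9 + 3.4 = 24.6 kJ/mol.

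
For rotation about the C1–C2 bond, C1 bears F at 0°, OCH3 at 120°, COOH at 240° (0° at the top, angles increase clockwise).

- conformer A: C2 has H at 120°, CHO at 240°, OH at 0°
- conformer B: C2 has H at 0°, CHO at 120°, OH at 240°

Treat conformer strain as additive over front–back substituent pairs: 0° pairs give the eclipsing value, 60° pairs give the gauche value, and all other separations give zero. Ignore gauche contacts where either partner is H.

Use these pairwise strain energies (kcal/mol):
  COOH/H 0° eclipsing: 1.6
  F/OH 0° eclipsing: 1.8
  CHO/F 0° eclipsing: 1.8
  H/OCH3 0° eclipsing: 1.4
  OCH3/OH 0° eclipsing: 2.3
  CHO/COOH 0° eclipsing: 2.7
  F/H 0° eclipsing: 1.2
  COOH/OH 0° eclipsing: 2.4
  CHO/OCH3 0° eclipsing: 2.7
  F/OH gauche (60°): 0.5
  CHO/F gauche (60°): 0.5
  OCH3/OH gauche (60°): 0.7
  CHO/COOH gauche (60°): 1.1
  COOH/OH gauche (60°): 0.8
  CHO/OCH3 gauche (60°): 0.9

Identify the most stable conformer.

A (eclipsed): F(0°)/OH(0°) eclipsed 1.8; OCH3(120°)/H(120°) eclipsed 1.4; COOH(240°)/CHO(240°) eclipsed 2.7 → 5.9 kcal/mol.
B (eclipsed): F(0°)/H(0°) eclipsed 1.2; OCH3(120°)/CHO(120°) eclipsed 2.7; COOH(240°)/OH(240°) eclipsed 2.4 → 6.3 kcal/mol.
A has the lowest total (5.9 kcal/mol).

A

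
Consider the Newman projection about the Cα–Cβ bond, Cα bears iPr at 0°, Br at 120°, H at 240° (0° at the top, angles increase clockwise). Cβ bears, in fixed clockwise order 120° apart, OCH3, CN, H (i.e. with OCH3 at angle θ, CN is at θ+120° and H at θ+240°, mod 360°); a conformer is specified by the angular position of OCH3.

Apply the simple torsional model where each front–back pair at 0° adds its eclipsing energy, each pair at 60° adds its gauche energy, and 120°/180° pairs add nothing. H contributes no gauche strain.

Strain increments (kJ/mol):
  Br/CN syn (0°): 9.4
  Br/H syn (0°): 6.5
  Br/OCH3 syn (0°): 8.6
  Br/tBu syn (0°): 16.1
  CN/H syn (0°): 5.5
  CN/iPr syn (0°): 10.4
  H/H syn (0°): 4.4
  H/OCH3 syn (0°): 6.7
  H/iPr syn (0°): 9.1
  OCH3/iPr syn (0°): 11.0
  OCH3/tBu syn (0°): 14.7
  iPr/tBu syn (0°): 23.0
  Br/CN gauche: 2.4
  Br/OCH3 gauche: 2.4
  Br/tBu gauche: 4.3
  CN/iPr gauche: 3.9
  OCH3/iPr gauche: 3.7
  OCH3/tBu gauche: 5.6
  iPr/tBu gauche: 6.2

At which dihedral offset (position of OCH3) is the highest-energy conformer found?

OCH3 at 0° (eclipsed): iPr–OCH3 eclipsed, Br–CN eclipsed, H–H eclipsed; 11.0 + 9.4 + 4.4 = 24.8 kJ/mol.
OCH3 at 60° (staggered): iPr–OCH3 gauche, Br–OCH3 gauche, Br–CN gauche; 3.7 + 2.4 + 2.4 = 8.5 kJ/mol.
OCH3 at 120° (eclipsed): iPr–H eclipsed, Br–OCH3 eclipsed, H–CN eclipsed; 9.1 + 8.6 + 5.5 = 23.2 kJ/mol.
OCH3 at 180° (staggered): iPr–CN gauche, Br–OCH3 gauche; 3.9 + 2.4 = 6.3 kJ/mol.
OCH3 at 240° (eclipsed): iPr–CN eclipsed, Br–H eclipsed, H–OCH3 eclipsed; 10.4 + 6.5 + 6.7 = 23.6 kJ/mol.
OCH3 at 300° (staggered): iPr–OCH3 gauche, iPr–CN gauche, Br–CN gauche; 3.7 + 3.9 + 2.4 = 10.0 kJ/mol.
The maximum (24.8 kJ/mol) occurs with OCH3 at 0°.

0°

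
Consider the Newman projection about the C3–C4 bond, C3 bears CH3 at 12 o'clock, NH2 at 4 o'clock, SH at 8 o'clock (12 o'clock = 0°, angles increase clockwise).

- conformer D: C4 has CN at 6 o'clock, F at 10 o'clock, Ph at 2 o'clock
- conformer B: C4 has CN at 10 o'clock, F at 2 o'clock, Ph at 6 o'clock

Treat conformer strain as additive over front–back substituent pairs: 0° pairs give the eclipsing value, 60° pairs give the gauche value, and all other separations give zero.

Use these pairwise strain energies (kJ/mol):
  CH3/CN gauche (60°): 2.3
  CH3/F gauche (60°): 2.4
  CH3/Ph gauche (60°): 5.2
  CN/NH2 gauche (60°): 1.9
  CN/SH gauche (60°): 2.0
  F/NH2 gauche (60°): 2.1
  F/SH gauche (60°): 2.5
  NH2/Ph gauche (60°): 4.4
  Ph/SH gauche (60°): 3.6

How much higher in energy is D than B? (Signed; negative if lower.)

+1.6 kJ/mol

D (staggered): CH3(0°)/F(300°) gauche 2.4; CH3(0°)/Ph(60°) gauche 5.2; NH2(120°)/CN(180°) gauche 1.9; NH2(120°)/Ph(60°) gauche 4.4; SH(240°)/CN(180°) gauche 2.0; SH(240°)/F(300°) gauche 2.5 → 18.4 kJ/mol.
B (staggered): CH3(0°)/CN(300°) gauche 2.3; CH3(0°)/F(60°) gauche 2.4; NH2(120°)/F(60°) gauche 2.1; NH2(120°)/Ph(180°) gauche 4.4; SH(240°)/CN(300°) gauche 2.0; SH(240°)/Ph(180°) gauche 3.6 → 16.8 kJ/mol.
E(D) − E(B) = 18.4 − 16.8 = +1.6 kJ/mol.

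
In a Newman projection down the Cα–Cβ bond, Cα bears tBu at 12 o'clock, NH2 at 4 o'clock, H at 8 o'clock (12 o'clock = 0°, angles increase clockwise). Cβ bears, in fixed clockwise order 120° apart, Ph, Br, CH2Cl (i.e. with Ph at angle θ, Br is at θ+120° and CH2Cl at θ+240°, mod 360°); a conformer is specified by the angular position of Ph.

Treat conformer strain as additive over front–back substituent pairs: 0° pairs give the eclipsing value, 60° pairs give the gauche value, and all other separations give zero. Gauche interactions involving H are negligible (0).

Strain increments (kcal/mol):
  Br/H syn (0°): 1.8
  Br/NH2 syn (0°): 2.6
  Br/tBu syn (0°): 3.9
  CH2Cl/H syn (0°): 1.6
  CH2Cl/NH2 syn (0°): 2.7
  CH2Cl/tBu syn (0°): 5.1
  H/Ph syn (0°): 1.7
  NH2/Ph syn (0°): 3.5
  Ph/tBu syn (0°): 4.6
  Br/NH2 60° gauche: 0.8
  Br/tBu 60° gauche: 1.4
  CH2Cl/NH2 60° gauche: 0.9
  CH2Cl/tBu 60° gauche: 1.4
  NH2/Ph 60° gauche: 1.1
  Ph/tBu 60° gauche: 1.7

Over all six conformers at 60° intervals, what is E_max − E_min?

Ph at 0° (eclipsed): tBu–Ph eclipsed, NH2–Br eclipsed, H–CH2Cl eclipsed; 4.6 + 2.6 + 1.6 = 8.8 kcal/mol.
Ph at 60° (staggered): tBu–Ph gauche, tBu–CH2Cl gauche, NH2–Ph gauche, NH2–Br gauche; 1.7 + 1.4 + 1.1 + 0.8 = 5.0 kcal/mol.
Ph at 120° (eclipsed): tBu–CH2Cl eclipsed, NH2–Ph eclipsed, H–Br eclipsed; 5.1 + 3.5 + 1.8 = 10.4 kcal/mol.
Ph at 180° (staggered): tBu–Br gauche, tBu–CH2Cl gauche, NH2–Ph gauche, NH2–CH2Cl gauche; 1.4 + 1.4 + 1.1 + 0.9 = 4.8 kcal/mol.
Ph at 240° (eclipsed): tBu–Br eclipsed, NH2–CH2Cl eclipsed, H–Ph eclipsed; 3.9 + 2.7 + 1.7 = 8.3 kcal/mol.
Ph at 300° (staggered): tBu–Ph gauche, tBu–Br gauche, NH2–Br gauche, NH2–CH2Cl gauche; 1.7 + 1.4 + 0.8 + 0.9 = 4.8 kcal/mol.
Max at 120° (10.4 kcal/mol), min at 180° (4.8 kcal/mol); barrier = 5.6 kcal/mol.

5.6 kcal/mol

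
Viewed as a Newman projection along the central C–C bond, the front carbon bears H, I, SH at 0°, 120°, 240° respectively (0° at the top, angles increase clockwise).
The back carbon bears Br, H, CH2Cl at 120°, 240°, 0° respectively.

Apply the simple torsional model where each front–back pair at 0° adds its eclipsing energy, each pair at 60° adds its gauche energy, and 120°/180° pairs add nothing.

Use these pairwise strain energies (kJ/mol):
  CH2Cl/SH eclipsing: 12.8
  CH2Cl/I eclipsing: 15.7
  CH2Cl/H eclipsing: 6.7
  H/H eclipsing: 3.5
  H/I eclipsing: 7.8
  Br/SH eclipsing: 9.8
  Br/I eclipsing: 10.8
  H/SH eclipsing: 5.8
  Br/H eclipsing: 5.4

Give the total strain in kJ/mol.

This conformer (eclipsed): H(0°)/CH2Cl(0°) eclipsed 6.7; I(120°)/Br(120°) eclipsed 10.8; SH(240°)/H(240°) eclipsed 5.8 → 23.3 kJ/mol.

23.3 kJ/mol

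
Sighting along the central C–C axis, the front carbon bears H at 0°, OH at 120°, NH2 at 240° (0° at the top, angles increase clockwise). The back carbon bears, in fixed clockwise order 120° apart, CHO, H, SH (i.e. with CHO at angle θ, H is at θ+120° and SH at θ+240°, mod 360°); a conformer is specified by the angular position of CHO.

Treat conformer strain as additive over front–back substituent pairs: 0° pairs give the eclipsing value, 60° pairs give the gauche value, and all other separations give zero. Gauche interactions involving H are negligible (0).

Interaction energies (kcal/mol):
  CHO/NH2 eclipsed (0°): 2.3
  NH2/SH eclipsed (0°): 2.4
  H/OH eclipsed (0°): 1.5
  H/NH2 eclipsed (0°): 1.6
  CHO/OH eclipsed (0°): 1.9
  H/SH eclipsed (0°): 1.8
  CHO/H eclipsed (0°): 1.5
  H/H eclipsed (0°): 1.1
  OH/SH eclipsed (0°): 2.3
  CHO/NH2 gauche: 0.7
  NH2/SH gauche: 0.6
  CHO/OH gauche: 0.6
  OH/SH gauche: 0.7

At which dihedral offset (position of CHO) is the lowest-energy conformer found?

CHO at 0° (eclipsed): H(0°)/CHO(0°) eclipsed 1.5; OH(120°)/H(120°) eclipsed 1.5; NH2(240°)/SH(240°) eclipsed 2.4 → 5.4 kcal/mol.
CHO at 60° (staggered): OH(120°)/CHO(60°) gauche 0.6; NH2(240°)/SH(300°) gauche 0.6 → 1.2 kcal/mol.
CHO at 120° (eclipsed): H(0°)/SH(0°) eclipsed 1.8; OH(120°)/CHO(120°) eclipsed 1.9; NH2(240°)/H(240°) eclipsed 1.6 → 5.3 kcal/mol.
CHO at 180° (staggered): OH(120°)/CHO(180°) gauche 0.6; OH(120°)/SH(60°) gauche 0.7; NH2(240°)/CHO(180°) gauche 0.7 → 2.0 kcal/mol.
CHO at 240° (eclipsed): H(0°)/H(0°) eclipsed 1.1; OH(120°)/SH(120°) eclipsed 2.3; NH2(240°)/CHO(240°) eclipsed 2.3 → 5.7 kcal/mol.
CHO at 300° (staggered): OH(120°)/SH(180°) gauche 0.7; NH2(240°)/CHO(300°) gauche 0.7; NH2(240°)/SH(180°) gauche 0.6 → 2.0 kcal/mol.
The minimum (1.2 kcal/mol) occurs with CHO at 60°.

60°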